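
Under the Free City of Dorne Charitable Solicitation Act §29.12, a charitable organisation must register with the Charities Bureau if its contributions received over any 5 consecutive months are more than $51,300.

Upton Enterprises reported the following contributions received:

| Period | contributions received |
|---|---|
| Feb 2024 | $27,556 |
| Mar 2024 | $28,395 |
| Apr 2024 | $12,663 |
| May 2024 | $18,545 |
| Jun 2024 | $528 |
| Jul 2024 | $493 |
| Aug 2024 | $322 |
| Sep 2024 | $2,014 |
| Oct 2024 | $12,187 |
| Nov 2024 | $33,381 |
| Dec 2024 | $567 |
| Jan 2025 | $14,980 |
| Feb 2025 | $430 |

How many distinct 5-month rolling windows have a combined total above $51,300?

4

Feb 2024–Jun 2024: $27,556 + $28,395 + $12,663 + $18,545 + $528 = $87,687 (over)
Mar 2024–Jul 2024: $28,395 + $12,663 + $18,545 + $528 + $493 = $60,624 (over)
Apr 2024–Aug 2024: $12,663 + $18,545 + $528 + $493 + $322 = $32,551 (under)
May 2024–Sep 2024: $18,545 + $528 + $493 + $322 + $2,014 = $21,902 (under)
Jun 2024–Oct 2024: $528 + $493 + $322 + $2,014 + $12,187 = $15,544 (under)
Jul 2024–Nov 2024: $493 + $322 + $2,014 + $12,187 + $33,381 = $48,397 (under)
Aug 2024–Dec 2024: $322 + $2,014 + $12,187 + $33,381 + $567 = $48,471 (under)
Sep 2024–Jan 2025: $2,014 + $12,187 + $33,381 + $567 + $14,980 = $63,129 (over)
Oct 2024–Feb 2025: $12,187 + $33,381 + $567 + $14,980 + $430 = $61,545 (over)
4 windows exceed the threshold.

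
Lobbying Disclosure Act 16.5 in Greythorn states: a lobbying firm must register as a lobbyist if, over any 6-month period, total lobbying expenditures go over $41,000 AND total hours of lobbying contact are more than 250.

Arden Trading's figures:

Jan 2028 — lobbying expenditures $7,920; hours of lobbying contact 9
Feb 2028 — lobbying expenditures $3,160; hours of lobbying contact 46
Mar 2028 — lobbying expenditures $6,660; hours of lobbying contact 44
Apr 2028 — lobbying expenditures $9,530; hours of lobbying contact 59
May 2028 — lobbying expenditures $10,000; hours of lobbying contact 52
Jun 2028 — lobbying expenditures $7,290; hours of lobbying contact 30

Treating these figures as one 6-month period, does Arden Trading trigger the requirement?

No

Total lobbying expenditures: $7,920 + $3,160 + $6,660 + $9,530 + $10,000 + $7,290 = $44,560 (> $41,000).
Total hours of lobbying contact: 9 + 46 + 44 + 59 + 52 + 30 = 240 (≤ 250).
The test is 'and': the rule requires both, and at least one is not exceeded.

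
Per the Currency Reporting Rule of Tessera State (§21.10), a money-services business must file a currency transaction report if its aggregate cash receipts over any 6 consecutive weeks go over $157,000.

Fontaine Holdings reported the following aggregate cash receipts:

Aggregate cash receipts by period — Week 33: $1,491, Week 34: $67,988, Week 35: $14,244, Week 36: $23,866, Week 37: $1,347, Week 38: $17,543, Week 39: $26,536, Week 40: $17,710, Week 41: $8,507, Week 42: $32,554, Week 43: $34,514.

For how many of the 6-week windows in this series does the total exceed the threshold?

Week 33–Week 38: $1,491 + $67,988 + $14,244 + $23,866 + $1,347 + $17,543 = $126,479 (under)
Week 34–Week 39: $67,988 + $14,244 + $23,866 + $1,347 + $17,543 + $26,536 = $151,524 (under)
Week 35–Week 40: $14,244 + $23,866 + $1,347 + $17,543 + $26,536 + $17,710 = $101,246 (under)
Week 36–Week 41: $23,866 + $1,347 + $17,543 + $26,536 + $17,710 + $8,507 = $95,509 (under)
Week 37–Week 42: $1,347 + $17,543 + $26,536 + $17,710 + $8,507 + $32,554 = $104,197 (under)
Week 38–Week 43: $17,543 + $26,536 + $17,710 + $8,507 + $32,554 + $34,514 = $137,364 (under)
0 windows exceed the threshold.

0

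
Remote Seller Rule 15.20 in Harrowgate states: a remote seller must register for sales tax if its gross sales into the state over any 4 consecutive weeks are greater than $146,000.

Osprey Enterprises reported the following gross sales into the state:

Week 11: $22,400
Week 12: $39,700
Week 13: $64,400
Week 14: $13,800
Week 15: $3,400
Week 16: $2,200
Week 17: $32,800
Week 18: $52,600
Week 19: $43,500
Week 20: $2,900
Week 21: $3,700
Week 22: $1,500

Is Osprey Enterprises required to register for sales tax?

Week 11–Week 14: $22,400 + $39,700 + $64,400 + $13,800 = $140,300 (under)
Week 12–Week 15: $39,700 + $64,400 + $13,800 + $3,400 = $121,300 (under)
Week 13–Week 16: $64,400 + $13,800 + $3,400 + $2,200 = $83,800 (under)
Week 14–Week 17: $13,800 + $3,400 + $2,200 + $32,800 = $52,200 (under)
Week 15–Week 18: $3,400 + $2,200 + $32,800 + $52,600 = $91,000 (under)
Week 16–Week 19: $2,200 + $32,800 + $52,600 + $43,500 = $131,100 (under)
Week 17–Week 20: $32,800 + $52,600 + $43,500 + $2,900 = $131,800 (under)
Week 18–Week 21: $52,600 + $43,500 + $2,900 + $3,700 = $102,700 (under)
Week 19–Week 22: $43,500 + $2,900 + $3,700 + $1,500 = $51,600 (under)
No window exceeds $146,000.

No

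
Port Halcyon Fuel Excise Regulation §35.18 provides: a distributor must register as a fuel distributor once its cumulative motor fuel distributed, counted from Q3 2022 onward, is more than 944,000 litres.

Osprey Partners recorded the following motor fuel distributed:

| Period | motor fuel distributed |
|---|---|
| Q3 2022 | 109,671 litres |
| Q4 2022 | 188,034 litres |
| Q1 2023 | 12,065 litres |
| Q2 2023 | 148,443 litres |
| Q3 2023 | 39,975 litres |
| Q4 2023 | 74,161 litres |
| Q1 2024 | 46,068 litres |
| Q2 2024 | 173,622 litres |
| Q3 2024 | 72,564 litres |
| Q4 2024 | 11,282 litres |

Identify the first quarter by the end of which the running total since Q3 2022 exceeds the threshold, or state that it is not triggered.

Through Q3 2022: 109,671 litres
Through Q4 2022: 297,705 litres
Through Q1 2023: 309,770 litres
Through Q2 2023: 458,213 litres
Through Q3 2023: 498,188 litres
Through Q4 2023: 572,349 litres
Through Q1 2024: 618,417 litres
Through Q2 2024: 792,039 litres
Through Q3 2024: 864,603 litres
Through Q4 2024: 875,885 litres
Final cumulative total 875,885 litres ≤ 944,000 litres; the threshold is never exceeded.

Not triggered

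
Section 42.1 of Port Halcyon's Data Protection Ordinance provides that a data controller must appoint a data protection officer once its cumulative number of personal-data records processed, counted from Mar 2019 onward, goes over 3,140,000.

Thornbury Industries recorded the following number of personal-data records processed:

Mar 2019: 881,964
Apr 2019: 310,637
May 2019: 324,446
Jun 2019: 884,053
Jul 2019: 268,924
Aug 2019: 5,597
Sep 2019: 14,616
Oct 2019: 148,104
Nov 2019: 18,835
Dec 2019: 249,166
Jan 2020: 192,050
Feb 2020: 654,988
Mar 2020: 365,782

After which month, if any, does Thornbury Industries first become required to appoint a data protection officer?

Through Mar 2019: 881,964
Through Apr 2019: 1,192,601
Through May 2019: 1,517,047
Through Jun 2019: 2,401,100
Through Jul 2019: 2,670,024
Through Aug 2019: 2,675,621
Through Sep 2019: 2,690,237
Through Oct 2019: 2,838,341
Through Nov 2019: 2,857,176
Through Dec 2019: 3,106,342
Through Jan 2020: 3,298,392 ← exceeds threshold

Jan 2020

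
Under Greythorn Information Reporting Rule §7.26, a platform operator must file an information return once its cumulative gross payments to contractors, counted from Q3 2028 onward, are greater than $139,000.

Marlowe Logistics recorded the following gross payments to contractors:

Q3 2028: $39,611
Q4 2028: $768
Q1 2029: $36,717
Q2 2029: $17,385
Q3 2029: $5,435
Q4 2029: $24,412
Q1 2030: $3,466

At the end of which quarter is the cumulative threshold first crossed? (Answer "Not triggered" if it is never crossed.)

Through Q3 2028: $39,611
Through Q4 2028: $40,379
Through Q1 2029: $77,096
Through Q2 2029: $94,481
Through Q3 2029: $99,916
Through Q4 2029: $124,328
Through Q1 2030: $127,794
Final cumulative total $127,794 ≤ $139,000; the threshold is never exceeded.

Not triggered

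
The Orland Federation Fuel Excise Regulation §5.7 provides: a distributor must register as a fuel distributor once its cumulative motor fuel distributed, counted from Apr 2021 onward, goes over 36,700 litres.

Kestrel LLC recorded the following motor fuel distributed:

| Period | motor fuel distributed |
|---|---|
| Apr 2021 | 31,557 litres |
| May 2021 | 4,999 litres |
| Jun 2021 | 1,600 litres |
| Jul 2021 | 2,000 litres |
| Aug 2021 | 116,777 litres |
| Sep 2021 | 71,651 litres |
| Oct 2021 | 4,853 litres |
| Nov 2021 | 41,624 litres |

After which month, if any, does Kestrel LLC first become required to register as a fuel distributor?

Through Apr 2021: 31,557 litres
Through May 2021: 36,556 litres
Through Jun 2021: 38,156 litres ← exceeds threshold

Jun 2021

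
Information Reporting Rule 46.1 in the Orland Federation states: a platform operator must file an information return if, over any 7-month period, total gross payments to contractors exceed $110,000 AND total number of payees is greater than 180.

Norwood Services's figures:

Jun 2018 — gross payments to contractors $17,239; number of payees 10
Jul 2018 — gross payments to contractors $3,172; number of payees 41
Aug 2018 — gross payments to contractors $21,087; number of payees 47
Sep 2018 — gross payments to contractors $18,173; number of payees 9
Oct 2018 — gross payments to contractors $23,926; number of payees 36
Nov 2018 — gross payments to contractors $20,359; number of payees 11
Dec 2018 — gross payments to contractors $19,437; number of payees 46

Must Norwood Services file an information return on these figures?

Total gross payments to contractors: $17,239 + $3,172 + $21,087 + $18,173 + $23,926 + $20,359 + $19,437 = $123,393 (> $110,000).
Total number of payees: 10 + 41 + 47 + 9 + 36 + 11 + 46 = 200 (> 180).
The test is 'and': both thresholds are exceeded.

Yes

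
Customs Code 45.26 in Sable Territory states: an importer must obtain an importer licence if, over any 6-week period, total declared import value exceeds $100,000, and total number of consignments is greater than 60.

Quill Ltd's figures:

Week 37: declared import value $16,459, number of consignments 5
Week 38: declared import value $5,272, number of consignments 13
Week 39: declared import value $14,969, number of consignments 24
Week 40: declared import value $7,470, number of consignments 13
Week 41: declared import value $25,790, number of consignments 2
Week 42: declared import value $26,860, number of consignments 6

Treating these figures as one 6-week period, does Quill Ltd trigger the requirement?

Total declared import value: $16,459 + $5,272 + $14,969 + $7,470 + $25,790 + $26,860 = $96,820 (≤ $100,000).
Total number of consignments: 5 + 13 + 24 + 13 + 2 + 6 = 63 (> 60).
The test is 'and': the rule requires both, and at least one is not exceeded.

No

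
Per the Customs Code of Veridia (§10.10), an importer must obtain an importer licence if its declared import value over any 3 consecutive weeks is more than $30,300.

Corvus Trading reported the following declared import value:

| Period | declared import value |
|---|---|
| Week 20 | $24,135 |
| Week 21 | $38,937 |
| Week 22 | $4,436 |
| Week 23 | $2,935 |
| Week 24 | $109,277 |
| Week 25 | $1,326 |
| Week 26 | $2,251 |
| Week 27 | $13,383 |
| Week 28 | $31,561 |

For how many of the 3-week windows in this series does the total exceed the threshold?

Week 20–Week 22: $24,135 + $38,937 + $4,436 = $67,508 (over)
Week 21–Week 23: $38,937 + $4,436 + $2,935 = $46,308 (over)
Week 22–Week 24: $4,436 + $2,935 + $109,277 = $116,648 (over)
Week 23–Week 25: $2,935 + $109,277 + $1,326 = $113,538 (over)
Week 24–Week 26: $109,277 + $1,326 + $2,251 = $112,854 (over)
Week 25–Week 27: $1,326 + $2,251 + $13,383 = $16,960 (under)
Week 26–Week 28: $2,251 + $13,383 + $31,561 = $47,195 (over)
6 windows exceed the threshold.

6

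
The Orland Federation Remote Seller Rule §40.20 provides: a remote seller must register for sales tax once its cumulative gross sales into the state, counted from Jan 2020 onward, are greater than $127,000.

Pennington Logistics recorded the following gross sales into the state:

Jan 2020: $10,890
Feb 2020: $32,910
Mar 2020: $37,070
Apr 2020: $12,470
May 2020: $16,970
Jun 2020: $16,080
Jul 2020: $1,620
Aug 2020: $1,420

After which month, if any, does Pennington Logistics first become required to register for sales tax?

Jul 2020

Through Jan 2020: $10,890
Through Feb 2020: $43,800
Through Mar 2020: $80,870
Through Apr 2020: $93,340
Through May 2020: $110,310
Through Jun 2020: $126,390
Through Jul 2020: $128,010 ← exceeds threshold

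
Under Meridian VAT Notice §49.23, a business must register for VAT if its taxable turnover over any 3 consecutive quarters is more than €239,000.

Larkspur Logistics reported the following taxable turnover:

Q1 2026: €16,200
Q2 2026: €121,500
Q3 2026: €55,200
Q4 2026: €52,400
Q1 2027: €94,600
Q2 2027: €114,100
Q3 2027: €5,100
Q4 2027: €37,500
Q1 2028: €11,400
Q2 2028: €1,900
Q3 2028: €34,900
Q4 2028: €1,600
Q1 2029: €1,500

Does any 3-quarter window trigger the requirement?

Yes

Q1 2026–Q3 2026: €16,200 + €121,500 + €55,200 = €192,900 (under)
Q2 2026–Q4 2026: €121,500 + €55,200 + €52,400 = €229,100 (under)
Q3 2026–Q1 2027: €55,200 + €52,400 + €94,600 = €202,200 (under)
Q4 2026–Q2 2027: €52,400 + €94,600 + €114,100 = €261,100 (over)
Q1 2027–Q3 2027: €94,600 + €114,100 + €5,100 = €213,800 (under)
Q2 2027–Q4 2027: €114,100 + €5,100 + €37,500 = €156,700 (under)
Q3 2027–Q1 2028: €5,100 + €37,500 + €11,400 = €54,000 (under)
Q4 2027–Q2 2028: €37,500 + €11,400 + €1,900 = €50,800 (under)
Q1 2028–Q3 2028: €11,400 + €1,900 + €34,900 = €48,200 (under)
Q2 2028–Q4 2028: €1,900 + €34,900 + €1,600 = €38,400 (under)
Q3 2028–Q1 2029: €34,900 + €1,600 + €1,500 = €38,000 (under)
At least one window exceeds €239,000.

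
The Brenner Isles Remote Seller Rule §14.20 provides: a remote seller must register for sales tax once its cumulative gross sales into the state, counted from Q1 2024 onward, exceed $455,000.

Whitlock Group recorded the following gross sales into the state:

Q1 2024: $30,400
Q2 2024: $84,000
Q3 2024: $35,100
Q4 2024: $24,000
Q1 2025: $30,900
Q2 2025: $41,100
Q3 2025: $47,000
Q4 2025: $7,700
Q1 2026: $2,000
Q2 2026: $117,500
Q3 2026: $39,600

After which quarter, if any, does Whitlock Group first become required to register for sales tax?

Q3 2026

Through Q1 2024: $30,400
Through Q2 2024: $114,400
Through Q3 2024: $149,500
Through Q4 2024: $173,500
Through Q1 2025: $204,400
Through Q2 2025: $245,500
Through Q3 2025: $292,500
Through Q4 2025: $300,200
Through Q1 2026: $302,200
Through Q2 2026: $419,700
Through Q3 2026: $459,300 ← exceeds threshold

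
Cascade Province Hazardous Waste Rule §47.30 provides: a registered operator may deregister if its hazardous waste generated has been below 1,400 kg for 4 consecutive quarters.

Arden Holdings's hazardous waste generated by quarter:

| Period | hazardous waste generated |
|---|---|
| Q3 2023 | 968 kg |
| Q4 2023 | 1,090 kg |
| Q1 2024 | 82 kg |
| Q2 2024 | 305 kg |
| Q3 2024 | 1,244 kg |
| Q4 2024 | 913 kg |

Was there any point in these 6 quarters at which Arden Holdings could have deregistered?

Yes

Quarters below 1,400 kg: Q3 2023, Q4 2023, Q1 2024, Q2 2024, Q3 2024, Q4 2024.
Longest run of consecutive quarters below the threshold: 6.
6 ≥ 4, so Arden Holdings became eligible.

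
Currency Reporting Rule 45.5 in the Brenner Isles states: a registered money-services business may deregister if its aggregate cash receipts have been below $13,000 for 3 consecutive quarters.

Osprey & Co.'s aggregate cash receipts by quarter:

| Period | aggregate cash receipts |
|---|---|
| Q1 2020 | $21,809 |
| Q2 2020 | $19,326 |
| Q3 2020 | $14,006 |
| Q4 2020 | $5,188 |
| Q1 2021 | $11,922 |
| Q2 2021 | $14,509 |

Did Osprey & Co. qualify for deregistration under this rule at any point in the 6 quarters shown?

No

Quarters below $13,000: Q4 2020, Q1 2021.
Longest run of consecutive quarters below the threshold: 2.
2 < 3, so Osprey & Co. never became eligible.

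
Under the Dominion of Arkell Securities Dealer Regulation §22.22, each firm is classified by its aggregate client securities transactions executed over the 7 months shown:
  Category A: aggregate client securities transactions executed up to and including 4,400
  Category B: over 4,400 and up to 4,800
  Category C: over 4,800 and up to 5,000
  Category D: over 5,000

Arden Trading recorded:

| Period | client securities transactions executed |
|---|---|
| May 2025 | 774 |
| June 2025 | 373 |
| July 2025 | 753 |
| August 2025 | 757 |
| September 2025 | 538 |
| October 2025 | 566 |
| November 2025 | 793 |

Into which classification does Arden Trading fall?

Aggregate client securities transactions executed: 774 + 373 + 753 + 757 + 538 + 566 + 793 = 4,554.
4,400 < 4,554 ≤ 4,800, so Category B applies.

Category B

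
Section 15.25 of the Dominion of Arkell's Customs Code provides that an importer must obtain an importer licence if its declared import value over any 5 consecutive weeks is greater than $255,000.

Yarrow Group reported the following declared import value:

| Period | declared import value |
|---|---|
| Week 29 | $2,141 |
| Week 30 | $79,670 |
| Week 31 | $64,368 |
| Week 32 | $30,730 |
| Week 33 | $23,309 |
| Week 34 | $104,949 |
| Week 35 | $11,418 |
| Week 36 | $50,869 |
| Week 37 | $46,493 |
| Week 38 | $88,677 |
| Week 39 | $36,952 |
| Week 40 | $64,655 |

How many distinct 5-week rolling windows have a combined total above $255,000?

3

Week 29–Week 33: $2,141 + $79,670 + $64,368 + $30,730 + $23,309 = $200,218 (under)
Week 30–Week 34: $79,670 + $64,368 + $30,730 + $23,309 + $104,949 = $303,026 (over)
Week 31–Week 35: $64,368 + $30,730 + $23,309 + $104,949 + $11,418 = $234,774 (under)
Week 32–Week 36: $30,730 + $23,309 + $104,949 + $11,418 + $50,869 = $221,275 (under)
Week 33–Week 37: $23,309 + $104,949 + $11,418 + $50,869 + $46,493 = $237,038 (under)
Week 34–Week 38: $104,949 + $11,418 + $50,869 + $46,493 + $88,677 = $302,406 (over)
Week 35–Week 39: $11,418 + $50,869 + $46,493 + $88,677 + $36,952 = $234,409 (under)
Week 36–Week 40: $50,869 + $46,493 + $88,677 + $36,952 + $64,655 = $287,646 (over)
3 windows exceed the threshold.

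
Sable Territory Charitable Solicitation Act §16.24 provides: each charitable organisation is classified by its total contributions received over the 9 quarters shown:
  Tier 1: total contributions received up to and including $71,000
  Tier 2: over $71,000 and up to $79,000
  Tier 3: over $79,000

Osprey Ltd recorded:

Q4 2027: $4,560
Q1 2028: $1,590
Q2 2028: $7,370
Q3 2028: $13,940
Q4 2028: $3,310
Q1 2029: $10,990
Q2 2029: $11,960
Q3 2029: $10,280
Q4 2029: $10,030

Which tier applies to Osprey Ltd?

Total contributions received: $4,560 + $1,590 + $7,370 + $13,940 + $3,310 + $10,990 + $11,960 + $10,280 + $10,030 = $74,030.
$71,000 < $74,030 ≤ $79,000, so Tier 2 applies.

Tier 2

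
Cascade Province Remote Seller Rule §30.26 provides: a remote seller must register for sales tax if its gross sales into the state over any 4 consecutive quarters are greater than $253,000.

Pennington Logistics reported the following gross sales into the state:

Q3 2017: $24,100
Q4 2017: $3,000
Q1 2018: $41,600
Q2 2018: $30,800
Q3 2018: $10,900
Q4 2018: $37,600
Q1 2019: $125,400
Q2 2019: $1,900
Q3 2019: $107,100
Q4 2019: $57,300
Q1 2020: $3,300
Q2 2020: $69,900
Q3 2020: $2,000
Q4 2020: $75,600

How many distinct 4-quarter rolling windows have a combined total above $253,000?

2

Q3 2017–Q2 2018: $24,100 + $3,000 + $41,600 + $30,800 = $99,500 (under)
Q4 2017–Q3 2018: $3,000 + $41,600 + $30,800 + $10,900 = $86,300 (under)
Q1 2018–Q4 2018: $41,600 + $30,800 + $10,900 + $37,600 = $120,900 (under)
Q2 2018–Q1 2019: $30,800 + $10,900 + $37,600 + $125,400 = $204,700 (under)
Q3 2018–Q2 2019: $10,900 + $37,600 + $125,400 + $1,900 = $175,800 (under)
Q4 2018–Q3 2019: $37,600 + $125,400 + $1,900 + $107,100 = $272,000 (over)
Q1 2019–Q4 2019: $125,400 + $1,900 + $107,100 + $57,300 = $291,700 (over)
Q2 2019–Q1 2020: $1,900 + $107,100 + $57,300 + $3,300 = $169,600 (under)
Q3 2019–Q2 2020: $107,100 + $57,300 + $3,300 + $69,900 = $237,600 (under)
Q4 2019–Q3 2020: $57,300 + $3,300 + $69,900 + $2,000 = $132,500 (under)
Q1 2020–Q4 2020: $3,300 + $69,900 + $2,000 + $75,600 = $150,800 (under)
2 windows exceed the threshold.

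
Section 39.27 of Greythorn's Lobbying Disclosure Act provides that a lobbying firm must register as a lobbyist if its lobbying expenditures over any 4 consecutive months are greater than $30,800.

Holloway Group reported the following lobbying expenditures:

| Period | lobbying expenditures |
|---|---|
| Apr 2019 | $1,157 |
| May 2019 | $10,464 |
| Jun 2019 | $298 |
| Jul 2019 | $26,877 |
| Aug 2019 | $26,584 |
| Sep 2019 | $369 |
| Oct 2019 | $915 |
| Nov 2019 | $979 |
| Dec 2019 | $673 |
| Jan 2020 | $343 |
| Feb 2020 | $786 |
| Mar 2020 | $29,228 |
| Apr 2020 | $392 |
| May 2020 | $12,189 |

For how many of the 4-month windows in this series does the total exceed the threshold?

6

Apr 2019–Jul 2019: $1,157 + $10,464 + $298 + $26,877 = $38,796 (over)
May 2019–Aug 2019: $10,464 + $298 + $26,877 + $26,584 = $64,223 (over)
Jun 2019–Sep 2019: $298 + $26,877 + $26,584 + $369 = $54,128 (over)
Jul 2019–Oct 2019: $26,877 + $26,584 + $369 + $915 = $54,745 (over)
Aug 2019–Nov 2019: $26,584 + $369 + $915 + $979 = $28,847 (under)
Sep 2019–Dec 2019: $369 + $915 + $979 + $673 = $2,936 (under)
Oct 2019–Jan 2020: $915 + $979 + $673 + $343 = $2,910 (under)
Nov 2019–Feb 2020: $979 + $673 + $343 + $786 = $2,781 (under)
Dec 2019–Mar 2020: $673 + $343 + $786 + $29,228 = $31,030 (over)
Jan 2020–Apr 2020: $343 + $786 + $29,228 + $392 = $30,749 (under)
Feb 2020–May 2020: $786 + $29,228 + $392 + $12,189 = $42,595 (over)
6 windows exceed the threshold.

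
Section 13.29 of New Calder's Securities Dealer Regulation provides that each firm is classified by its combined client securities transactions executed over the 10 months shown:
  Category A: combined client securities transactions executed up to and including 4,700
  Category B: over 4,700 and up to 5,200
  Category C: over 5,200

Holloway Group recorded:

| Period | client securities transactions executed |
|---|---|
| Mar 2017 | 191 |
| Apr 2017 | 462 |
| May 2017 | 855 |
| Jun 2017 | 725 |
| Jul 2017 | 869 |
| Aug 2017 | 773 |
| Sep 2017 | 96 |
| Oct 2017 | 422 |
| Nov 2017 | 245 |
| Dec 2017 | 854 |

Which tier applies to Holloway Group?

Category C

Combined client securities transactions executed: 191 + 462 + 855 + 725 + 869 + 773 + 96 + 422 + 245 + 854 = 5,492.
5,492 > 5,200, so Category C applies.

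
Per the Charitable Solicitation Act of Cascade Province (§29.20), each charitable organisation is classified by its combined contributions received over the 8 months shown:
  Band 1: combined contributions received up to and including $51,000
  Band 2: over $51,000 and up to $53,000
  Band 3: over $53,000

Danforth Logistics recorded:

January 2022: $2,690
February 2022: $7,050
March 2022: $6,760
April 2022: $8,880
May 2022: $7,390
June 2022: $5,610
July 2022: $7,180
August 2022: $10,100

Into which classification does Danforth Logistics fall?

Band 3

Combined contributions received: $2,690 + $7,050 + $6,760 + $8,880 + $7,390 + $5,610 + $7,180 + $10,100 = $55,660.
$55,660 > $53,000, so Band 3 applies.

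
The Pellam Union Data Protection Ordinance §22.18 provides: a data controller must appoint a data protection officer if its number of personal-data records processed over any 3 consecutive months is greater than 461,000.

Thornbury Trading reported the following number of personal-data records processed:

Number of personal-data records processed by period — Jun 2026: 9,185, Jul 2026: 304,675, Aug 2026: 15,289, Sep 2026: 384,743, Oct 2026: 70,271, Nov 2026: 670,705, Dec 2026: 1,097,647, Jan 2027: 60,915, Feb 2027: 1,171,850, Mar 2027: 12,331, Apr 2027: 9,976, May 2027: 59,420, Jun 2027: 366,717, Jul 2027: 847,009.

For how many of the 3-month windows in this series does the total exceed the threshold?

9

Jun 2026–Aug 2026: 9,185 + 304,675 + 15,289 = 329,149 (under)
Jul 2026–Sep 2026: 304,675 + 15,289 + 384,743 = 704,707 (over)
Aug 2026–Oct 2026: 15,289 + 384,743 + 70,271 = 470,303 (over)
Sep 2026–Nov 2026: 384,743 + 70,271 + 670,705 = 1,125,719 (over)
Oct 2026–Dec 2026: 70,271 + 670,705 + 1,097,647 = 1,838,623 (over)
Nov 2026–Jan 2027: 670,705 + 1,097,647 + 60,915 = 1,829,267 (over)
Dec 2026–Feb 2027: 1,097,647 + 60,915 + 1,171,850 = 2,330,412 (over)
Jan 2027–Mar 2027: 60,915 + 1,171,850 + 12,331 = 1,245,096 (over)
Feb 2027–Apr 2027: 1,171,850 + 12,331 + 9,976 = 1,194,157 (over)
Mar 2027–May 2027: 12,331 + 9,976 + 59,420 = 81,727 (under)
Apr 2027–Jun 2027: 9,976 + 59,420 + 366,717 = 436,113 (under)
May 2027–Jul 2027: 59,420 + 366,717 + 847,009 = 1,273,146 (over)
9 windows exceed the threshold.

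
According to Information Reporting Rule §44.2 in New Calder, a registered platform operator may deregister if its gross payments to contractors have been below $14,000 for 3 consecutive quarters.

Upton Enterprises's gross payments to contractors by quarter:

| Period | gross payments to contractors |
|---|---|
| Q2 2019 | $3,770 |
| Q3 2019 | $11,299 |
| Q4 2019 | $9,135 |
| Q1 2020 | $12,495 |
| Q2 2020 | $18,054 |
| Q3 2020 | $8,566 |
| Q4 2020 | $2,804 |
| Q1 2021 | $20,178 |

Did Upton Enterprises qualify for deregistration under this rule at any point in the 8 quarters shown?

Quarters below $14,000: Q2 2019, Q3 2019, Q4 2019, Q1 2020, Q3 2020, Q4 2020.
Longest run of consecutive quarters below the threshold: 4.
4 ≥ 3, so Upton Enterprises became eligible.

Yes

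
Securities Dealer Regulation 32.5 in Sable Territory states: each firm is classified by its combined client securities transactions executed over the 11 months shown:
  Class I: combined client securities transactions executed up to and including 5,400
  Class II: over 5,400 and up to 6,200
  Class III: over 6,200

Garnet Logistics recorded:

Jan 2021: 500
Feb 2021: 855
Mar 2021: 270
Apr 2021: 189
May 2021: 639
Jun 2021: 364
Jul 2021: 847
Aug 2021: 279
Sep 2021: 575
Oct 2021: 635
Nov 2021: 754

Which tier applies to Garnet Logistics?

Class II

Combined client securities transactions executed: 500 + 855 + 270 + 189 + 639 + 364 + 847 + 279 + 575 + 635 + 754 = 5,907.
5,400 < 5,907 ≤ 6,200, so Class II applies.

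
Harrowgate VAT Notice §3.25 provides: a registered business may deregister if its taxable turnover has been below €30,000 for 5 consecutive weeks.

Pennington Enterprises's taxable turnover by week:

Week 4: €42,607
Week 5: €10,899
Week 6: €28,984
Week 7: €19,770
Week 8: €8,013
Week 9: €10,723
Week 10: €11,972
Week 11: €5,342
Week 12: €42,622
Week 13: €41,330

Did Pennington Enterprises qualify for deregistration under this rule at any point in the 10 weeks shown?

Weeks below €30,000: Week 5, Week 6, Week 7, Week 8, Week 9, Week 10, Week 11.
Longest run of consecutive weeks below the threshold: 7.
7 ≥ 5, so Pennington Enterprises became eligible.

Yes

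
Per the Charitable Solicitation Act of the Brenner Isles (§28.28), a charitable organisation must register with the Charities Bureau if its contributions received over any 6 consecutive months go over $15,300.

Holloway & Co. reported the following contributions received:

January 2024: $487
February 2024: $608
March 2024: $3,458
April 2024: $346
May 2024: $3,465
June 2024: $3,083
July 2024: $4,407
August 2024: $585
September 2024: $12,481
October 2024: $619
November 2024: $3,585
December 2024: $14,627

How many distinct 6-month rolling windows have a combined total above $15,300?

January 2024–June 2024: $487 + $608 + $3,458 + $346 + $3,465 + $3,083 = $11,447 (under)
February 2024–July 2024: $608 + $3,458 + $346 + $3,465 + $3,083 + $4,407 = $15,367 (over)
March 2024–August 2024: $3,458 + $346 + $3,465 + $3,083 + $4,407 + $585 = $15,344 (over)
April 2024–September 2024: $346 + $3,465 + $3,083 + $4,407 + $585 + $12,481 = $24,367 (over)
May 2024–October 2024: $3,465 + $3,083 + $4,407 + $585 + $12,481 + $619 = $24,640 (over)
June 2024–November 2024: $3,083 + $4,407 + $585 + $12,481 + $619 + $3,585 = $24,760 (over)
July 2024–December 2024: $4,407 + $585 + $12,481 + $619 + $3,585 + $14,627 = $36,304 (over)
6 windows exceed the threshold.

6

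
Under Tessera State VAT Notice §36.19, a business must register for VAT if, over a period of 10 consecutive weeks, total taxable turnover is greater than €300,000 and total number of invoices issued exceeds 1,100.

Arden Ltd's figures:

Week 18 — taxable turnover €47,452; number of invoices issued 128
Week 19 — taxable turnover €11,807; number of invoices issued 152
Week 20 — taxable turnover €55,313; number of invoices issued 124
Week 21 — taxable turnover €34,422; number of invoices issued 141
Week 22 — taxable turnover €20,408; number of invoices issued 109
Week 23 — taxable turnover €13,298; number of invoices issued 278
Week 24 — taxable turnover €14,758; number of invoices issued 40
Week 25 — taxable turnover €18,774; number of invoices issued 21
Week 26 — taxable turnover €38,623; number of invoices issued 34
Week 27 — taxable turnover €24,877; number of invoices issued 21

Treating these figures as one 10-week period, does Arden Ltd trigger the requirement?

No

Total taxable turnover: €47,452 + €11,807 + €55,313 + €34,422 + €20,408 + €13,298 + €14,758 + €18,774 + €38,623 + €24,877 = €279,732 (≤ €300,000).
Total number of invoices issued: 128 + 152 + 124 + 141 + 109 + 278 + 40 + 21 + 34 + 21 = 1,048 (≤ 1,100).
The test is 'and': the rule requires both, and at least one is not exceeded.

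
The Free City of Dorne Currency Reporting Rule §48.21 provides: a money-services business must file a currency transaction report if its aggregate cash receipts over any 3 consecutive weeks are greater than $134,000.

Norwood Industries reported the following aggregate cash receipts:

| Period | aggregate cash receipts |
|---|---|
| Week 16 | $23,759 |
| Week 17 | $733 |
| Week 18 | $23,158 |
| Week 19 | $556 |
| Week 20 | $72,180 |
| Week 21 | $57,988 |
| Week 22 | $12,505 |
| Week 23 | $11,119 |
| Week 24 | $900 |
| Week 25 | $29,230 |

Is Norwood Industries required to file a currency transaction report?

Yes

Week 16–Week 18: $23,759 + $733 + $23,158 = $47,650 (under)
Week 17–Week 19: $733 + $23,158 + $556 = $24,447 (under)
Week 18–Week 20: $23,158 + $556 + $72,180 = $95,894 (under)
Week 19–Week 21: $556 + $72,180 + $57,988 = $130,724 (under)
Week 20–Week 22: $72,180 + $57,988 + $12,505 = $142,673 (over)
Week 21–Week 23: $57,988 + $12,505 + $11,119 = $81,612 (under)
Week 22–Week 24: $12,505 + $11,119 + $900 = $24,524 (under)
Week 23–Week 25: $11,119 + $900 + $29,230 = $41,249 (under)
At least one window exceeds $134,000.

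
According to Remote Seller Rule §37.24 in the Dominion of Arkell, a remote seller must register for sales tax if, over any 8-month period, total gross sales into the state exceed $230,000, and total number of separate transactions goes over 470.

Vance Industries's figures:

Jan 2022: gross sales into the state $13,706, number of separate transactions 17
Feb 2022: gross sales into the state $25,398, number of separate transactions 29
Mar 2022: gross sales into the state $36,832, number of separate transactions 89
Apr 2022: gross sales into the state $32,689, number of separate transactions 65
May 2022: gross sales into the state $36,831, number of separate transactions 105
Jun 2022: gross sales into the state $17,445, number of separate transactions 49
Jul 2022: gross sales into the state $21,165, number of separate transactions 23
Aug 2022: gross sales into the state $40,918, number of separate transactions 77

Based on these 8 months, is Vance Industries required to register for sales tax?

Total gross sales into the state: $13,706 + $25,398 + $36,832 + $32,689 + $36,831 + $17,445 + $21,165 + $40,918 = $224,984 (≤ $230,000).
Total number of separate transactions: 17 + 29 + 89 + 65 + 105 + 49 + 23 + 77 = 454 (≤ 470).
The test is 'and': the rule requires both, and at least one is not exceeded.

No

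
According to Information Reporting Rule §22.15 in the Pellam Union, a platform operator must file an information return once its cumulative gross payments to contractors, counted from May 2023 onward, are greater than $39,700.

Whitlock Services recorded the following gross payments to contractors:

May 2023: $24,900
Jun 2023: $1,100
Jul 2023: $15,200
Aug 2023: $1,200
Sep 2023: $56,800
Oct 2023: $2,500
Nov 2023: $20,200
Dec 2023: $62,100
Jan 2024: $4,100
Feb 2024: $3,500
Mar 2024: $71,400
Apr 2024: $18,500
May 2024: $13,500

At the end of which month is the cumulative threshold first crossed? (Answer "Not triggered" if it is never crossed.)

Jul 2023

Through May 2023: $24,900
Through Jun 2023: $26,000
Through Jul 2023: $41,200 ← exceeds threshold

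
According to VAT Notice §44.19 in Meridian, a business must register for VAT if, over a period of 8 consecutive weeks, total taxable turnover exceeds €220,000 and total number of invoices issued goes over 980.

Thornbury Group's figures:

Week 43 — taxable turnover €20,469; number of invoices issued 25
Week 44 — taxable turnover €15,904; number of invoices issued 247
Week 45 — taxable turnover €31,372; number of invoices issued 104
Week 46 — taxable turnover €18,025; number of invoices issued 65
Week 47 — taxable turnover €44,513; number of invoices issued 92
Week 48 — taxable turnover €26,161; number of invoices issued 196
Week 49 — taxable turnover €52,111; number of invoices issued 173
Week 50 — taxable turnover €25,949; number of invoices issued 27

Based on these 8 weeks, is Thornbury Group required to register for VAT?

No

Total taxable turnover: €20,469 + €15,904 + €31,372 + €18,025 + €44,513 + €26,161 + €52,111 + €25,949 = €234,504 (> €220,000).
Total number of invoices issued: 25 + 247 + 104 + 65 + 92 + 196 + 173 + 27 = 929 (≤ 980).
The test is 'and': the rule requires both, and at least one is not exceeded.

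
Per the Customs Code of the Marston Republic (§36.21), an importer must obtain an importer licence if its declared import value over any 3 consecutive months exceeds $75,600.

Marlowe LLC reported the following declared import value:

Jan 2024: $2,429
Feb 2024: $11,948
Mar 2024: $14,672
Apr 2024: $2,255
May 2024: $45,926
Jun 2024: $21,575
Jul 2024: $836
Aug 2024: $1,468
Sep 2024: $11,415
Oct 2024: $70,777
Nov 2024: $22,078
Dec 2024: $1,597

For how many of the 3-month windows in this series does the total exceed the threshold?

3

Jan 2024–Mar 2024: $2,429 + $11,948 + $14,672 = $29,049 (under)
Feb 2024–Apr 2024: $11,948 + $14,672 + $2,255 = $28,875 (under)
Mar 2024–May 2024: $14,672 + $2,255 + $45,926 = $62,853 (under)
Apr 2024–Jun 2024: $2,255 + $45,926 + $21,575 = $69,756 (under)
May 2024–Jul 2024: $45,926 + $21,575 + $836 = $68,337 (under)
Jun 2024–Aug 2024: $21,575 + $836 + $1,468 = $23,879 (under)
Jul 2024–Sep 2024: $836 + $1,468 + $11,415 = $13,719 (under)
Aug 2024–Oct 2024: $1,468 + $11,415 + $70,777 = $83,660 (over)
Sep 2024–Nov 2024: $11,415 + $70,777 + $22,078 = $104,270 (over)
Oct 2024–Dec 2024: $70,777 + $22,078 + $1,597 = $94,452 (over)
3 windows exceed the threshold.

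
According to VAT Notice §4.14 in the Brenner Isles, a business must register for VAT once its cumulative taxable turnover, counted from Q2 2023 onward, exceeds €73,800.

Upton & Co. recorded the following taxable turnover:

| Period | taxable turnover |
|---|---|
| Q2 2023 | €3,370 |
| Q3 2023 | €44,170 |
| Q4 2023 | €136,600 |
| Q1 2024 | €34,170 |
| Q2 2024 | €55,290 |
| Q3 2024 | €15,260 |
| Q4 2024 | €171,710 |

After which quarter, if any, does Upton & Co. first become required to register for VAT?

Through Q2 2023: €3,370
Through Q3 2023: €47,540
Through Q4 2023: €184,140 ← exceeds threshold

Q4 2023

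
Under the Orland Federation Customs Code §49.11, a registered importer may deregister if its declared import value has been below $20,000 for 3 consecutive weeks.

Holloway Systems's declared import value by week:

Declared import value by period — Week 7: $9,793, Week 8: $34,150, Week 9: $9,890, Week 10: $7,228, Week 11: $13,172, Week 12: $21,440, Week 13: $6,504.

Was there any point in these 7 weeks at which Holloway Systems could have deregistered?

Yes

Weeks below $20,000: Week 7, Week 9, Week 10, Week 11, Week 13.
Longest run of consecutive weeks below the threshold: 3.
3 ≥ 3, so Holloway Systems became eligible.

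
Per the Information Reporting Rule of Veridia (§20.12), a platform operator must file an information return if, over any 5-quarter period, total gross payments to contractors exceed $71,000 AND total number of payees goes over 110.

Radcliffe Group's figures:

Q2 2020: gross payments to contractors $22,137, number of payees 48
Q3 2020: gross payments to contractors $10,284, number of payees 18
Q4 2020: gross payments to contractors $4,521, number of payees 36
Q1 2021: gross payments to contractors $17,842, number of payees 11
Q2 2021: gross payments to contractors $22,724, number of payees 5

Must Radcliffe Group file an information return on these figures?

Yes

Total gross payments to contractors: $22,137 + $10,284 + $4,521 + $17,842 + $22,724 = $77,508 (> $71,000).
Total number of payees: 48 + 18 + 36 + 11 + 5 = 118 (> 110).
The test is 'and': both thresholds are exceeded.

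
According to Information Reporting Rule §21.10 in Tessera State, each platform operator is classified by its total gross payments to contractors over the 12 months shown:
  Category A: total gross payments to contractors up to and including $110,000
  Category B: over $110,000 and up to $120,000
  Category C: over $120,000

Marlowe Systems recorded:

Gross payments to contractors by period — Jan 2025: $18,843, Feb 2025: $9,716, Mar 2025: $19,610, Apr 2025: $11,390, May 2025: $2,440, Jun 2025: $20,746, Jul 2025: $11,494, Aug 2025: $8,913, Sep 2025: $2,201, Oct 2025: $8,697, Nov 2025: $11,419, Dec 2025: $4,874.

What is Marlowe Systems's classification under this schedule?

Total gross payments to contractors: $18,843 + $9,716 + $19,610 + $11,390 + $2,440 + $20,746 + $11,494 + $8,913 + $2,201 + $8,697 + $11,419 + $4,874 = $130,343.
$130,343 > $120,000, so Category C applies.

Category C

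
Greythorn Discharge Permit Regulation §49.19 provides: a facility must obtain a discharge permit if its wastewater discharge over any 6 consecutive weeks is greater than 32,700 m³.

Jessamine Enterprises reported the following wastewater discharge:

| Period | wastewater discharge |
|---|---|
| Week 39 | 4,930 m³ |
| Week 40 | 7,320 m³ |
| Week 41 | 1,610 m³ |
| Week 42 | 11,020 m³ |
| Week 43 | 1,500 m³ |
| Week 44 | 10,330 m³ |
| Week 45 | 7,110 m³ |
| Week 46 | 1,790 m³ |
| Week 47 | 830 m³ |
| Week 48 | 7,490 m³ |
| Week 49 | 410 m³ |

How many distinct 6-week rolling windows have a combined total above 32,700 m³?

3

Week 39–Week 44: 4,930 m³ + 7,320 m³ + 1,610 m³ + 11,020 m³ + 1,500 m³ + 10,330 m³ = 36,710 m³ (over)
Week 40–Week 45: 7,320 m³ + 1,610 m³ + 11,020 m³ + 1,500 m³ + 10,330 m³ + 7,110 m³ = 38,890 m³ (over)
Week 41–Week 46: 1,610 m³ + 11,020 m³ + 1,500 m³ + 10,330 m³ + 7,110 m³ + 1,790 m³ = 33,360 m³ (over)
Week 42–Week 47: 11,020 m³ + 1,500 m³ + 10,330 m³ + 7,110 m³ + 1,790 m³ + 830 m³ = 32,580 m³ (under)
Week 43–Week 48: 1,500 m³ + 10,330 m³ + 7,110 m³ + 1,790 m³ + 830 m³ + 7,490 m³ = 29,050 m³ (under)
Week 44–Week 49: 10,330 m³ + 7,110 m³ + 1,790 m³ + 830 m³ + 7,490 m³ + 410 m³ = 27,960 m³ (under)
3 windows exceed the threshold.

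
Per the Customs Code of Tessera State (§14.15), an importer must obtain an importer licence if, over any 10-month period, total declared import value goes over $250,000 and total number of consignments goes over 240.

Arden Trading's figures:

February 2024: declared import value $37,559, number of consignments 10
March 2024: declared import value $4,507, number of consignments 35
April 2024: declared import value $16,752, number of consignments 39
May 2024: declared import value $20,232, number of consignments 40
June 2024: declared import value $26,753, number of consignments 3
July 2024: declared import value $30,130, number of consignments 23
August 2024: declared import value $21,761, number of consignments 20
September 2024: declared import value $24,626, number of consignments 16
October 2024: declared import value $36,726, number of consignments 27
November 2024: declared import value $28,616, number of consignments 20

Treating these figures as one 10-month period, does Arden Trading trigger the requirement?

Total declared import value: $37,559 + $4,507 + $16,752 + $20,232 + $26,753 + $30,130 + $21,761 + $24,626 + $36,726 + $28,616 = $247,662 (≤ $250,000).
Total number of consignments: 10 + 35 + 39 + 40 + 3 + 23 + 20 + 16 + 27 + 20 = 233 (≤ 240).
The test is 'and': the rule requires both, and at least one is not exceeded.

No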